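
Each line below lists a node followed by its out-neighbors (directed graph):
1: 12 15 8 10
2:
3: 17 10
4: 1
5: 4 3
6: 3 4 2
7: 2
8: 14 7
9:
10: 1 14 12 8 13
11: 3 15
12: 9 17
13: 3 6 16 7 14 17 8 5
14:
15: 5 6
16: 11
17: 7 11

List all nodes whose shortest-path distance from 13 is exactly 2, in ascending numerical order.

2, 4, 10, 11

Level 0: 13
Level 1: 3, 5, 6, 7, 8, 14, 16, 17
Level 2: 2, 4, 10, 11
Level 3: 1, 12, 15
Level 4: 9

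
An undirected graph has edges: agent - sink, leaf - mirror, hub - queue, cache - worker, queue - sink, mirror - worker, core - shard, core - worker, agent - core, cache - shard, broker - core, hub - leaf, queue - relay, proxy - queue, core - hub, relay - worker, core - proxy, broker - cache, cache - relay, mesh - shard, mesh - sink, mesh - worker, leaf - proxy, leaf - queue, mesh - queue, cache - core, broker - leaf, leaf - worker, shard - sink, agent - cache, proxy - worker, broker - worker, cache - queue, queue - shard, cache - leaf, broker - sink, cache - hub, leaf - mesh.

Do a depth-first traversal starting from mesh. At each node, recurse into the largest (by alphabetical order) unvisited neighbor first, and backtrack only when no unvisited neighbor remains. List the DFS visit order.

Visit mesh
mesh → worker
worker → relay
relay → queue
queue → sink
sink → shard
shard → core
core → proxy
proxy → leaf
leaf → mirror
leaf → hub
hub → cache
cache → broker
cache → agent

mesh worker relay queue sink shard core proxy leaf mirror hub cache broker agent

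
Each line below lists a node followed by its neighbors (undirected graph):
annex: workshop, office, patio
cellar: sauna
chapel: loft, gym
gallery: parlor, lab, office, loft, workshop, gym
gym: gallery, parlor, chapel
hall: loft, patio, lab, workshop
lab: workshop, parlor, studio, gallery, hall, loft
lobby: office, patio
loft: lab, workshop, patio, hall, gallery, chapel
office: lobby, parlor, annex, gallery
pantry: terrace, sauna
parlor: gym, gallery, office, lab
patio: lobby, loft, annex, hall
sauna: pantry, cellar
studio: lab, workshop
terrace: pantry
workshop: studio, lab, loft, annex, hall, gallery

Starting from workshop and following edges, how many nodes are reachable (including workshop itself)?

13

BFS from workshop visits: workshop, annex, gallery, hall, lab, loft, studio, office, patio, gym, parlor, chapel, lobby
Reachable nodes: 13 of 17 total.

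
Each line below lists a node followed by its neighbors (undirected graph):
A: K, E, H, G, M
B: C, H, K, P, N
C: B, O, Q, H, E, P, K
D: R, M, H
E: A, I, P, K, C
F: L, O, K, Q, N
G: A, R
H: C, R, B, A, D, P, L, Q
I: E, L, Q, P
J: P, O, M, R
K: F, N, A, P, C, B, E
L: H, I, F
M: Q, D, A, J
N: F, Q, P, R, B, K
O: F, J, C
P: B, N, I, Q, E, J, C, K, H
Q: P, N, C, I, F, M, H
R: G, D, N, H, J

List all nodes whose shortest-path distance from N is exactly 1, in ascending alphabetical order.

Level 0: N
Level 1: B, F, K, P, Q, R
Level 2: A, C, D, E, G, H, I, J, L, M, O

B, F, K, P, Q, R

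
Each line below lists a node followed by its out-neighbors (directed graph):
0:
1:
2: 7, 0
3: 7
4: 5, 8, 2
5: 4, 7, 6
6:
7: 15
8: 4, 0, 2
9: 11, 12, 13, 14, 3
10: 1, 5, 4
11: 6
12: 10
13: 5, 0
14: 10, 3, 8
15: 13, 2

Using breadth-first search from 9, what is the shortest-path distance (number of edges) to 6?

Level 0: 9
Level 1: 3, 11, 12, 13, 14
Level 2: 0, 5, 6, 7, 8, 10
Level 3: 1, 2, 4, 15
6 first appears at level 2.

2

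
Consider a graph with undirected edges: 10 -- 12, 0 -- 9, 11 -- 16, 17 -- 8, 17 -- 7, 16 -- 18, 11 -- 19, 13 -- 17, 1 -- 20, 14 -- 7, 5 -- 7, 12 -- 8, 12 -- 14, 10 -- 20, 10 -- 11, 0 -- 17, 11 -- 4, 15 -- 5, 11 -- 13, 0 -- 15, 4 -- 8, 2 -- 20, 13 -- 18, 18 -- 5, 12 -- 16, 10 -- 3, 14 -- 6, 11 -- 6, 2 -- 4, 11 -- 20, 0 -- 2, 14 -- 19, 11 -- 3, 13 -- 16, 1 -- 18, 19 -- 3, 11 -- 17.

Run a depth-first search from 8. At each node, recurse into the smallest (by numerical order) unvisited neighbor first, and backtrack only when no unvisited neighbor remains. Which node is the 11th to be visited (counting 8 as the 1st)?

Visit 8
8 → 4
4 → 2
2 → 0
0 → 9
0 → 15
15 → 5
5 → 7
7 → 14
14 → 6
6 → 11
11 → 3
3 → 10
10 → 12
12 → 16
16 → 13
13 → 17
13 → 18
18 → 1
1 → 20
3 → 19

Visit order: 8, 4, 2, 0, 9, 15, 5, 7, 14, 6, 11, 3, 10, 12, 16, 13, 17, 18, 1, 20, 19

11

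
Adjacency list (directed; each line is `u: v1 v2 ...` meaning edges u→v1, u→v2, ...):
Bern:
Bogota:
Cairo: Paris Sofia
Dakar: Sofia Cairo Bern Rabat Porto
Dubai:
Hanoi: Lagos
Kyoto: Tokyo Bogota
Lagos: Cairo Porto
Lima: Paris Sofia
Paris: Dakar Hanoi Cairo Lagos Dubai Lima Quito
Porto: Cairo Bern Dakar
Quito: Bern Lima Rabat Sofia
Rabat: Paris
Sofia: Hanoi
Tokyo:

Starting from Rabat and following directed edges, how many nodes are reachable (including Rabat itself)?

12

BFS from Rabat visits: Rabat, Paris, Dakar, Hanoi, Cairo, Lagos, Dubai, Lima, Quito, Sofia, Bern, Porto
Reachable nodes: 12 of 15 total.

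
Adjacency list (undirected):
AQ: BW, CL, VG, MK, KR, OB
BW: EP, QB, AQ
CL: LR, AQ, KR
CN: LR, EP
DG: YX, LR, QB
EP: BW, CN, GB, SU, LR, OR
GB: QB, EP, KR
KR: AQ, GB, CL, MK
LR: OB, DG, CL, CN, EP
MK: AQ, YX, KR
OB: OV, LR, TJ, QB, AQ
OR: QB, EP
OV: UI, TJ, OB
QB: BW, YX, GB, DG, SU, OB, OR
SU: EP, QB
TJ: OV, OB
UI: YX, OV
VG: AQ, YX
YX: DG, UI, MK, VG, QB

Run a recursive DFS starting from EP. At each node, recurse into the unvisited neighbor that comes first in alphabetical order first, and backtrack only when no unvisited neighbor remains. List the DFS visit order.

EP -> BW -> AQ -> CL -> KR -> GB -> QB -> DG -> LR -> CN -> OB -> OV -> TJ -> UI -> YX -> MK -> VG -> OR -> SU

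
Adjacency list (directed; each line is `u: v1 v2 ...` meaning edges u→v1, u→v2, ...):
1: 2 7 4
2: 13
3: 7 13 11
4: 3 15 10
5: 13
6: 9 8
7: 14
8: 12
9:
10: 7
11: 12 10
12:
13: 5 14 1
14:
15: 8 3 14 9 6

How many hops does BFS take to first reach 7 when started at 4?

2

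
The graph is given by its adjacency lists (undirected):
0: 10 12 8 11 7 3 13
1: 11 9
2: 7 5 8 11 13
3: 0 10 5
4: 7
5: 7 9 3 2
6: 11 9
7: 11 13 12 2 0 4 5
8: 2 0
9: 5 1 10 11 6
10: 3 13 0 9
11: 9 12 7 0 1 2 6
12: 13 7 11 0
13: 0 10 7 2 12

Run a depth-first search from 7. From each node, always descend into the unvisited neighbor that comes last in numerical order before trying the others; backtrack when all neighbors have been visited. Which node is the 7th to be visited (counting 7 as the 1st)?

3

Visit 7
7 → 13
13 → 12
12 → 11
11 → 9
9 → 10
10 → 3
3 → 5
5 → 2
2 → 8
8 → 0
9 → 6
9 → 1
7 → 4

Visit order: 7, 13, 12, 11, 9, 10, 3, 5, 2, 8, 0, 6, 1, 4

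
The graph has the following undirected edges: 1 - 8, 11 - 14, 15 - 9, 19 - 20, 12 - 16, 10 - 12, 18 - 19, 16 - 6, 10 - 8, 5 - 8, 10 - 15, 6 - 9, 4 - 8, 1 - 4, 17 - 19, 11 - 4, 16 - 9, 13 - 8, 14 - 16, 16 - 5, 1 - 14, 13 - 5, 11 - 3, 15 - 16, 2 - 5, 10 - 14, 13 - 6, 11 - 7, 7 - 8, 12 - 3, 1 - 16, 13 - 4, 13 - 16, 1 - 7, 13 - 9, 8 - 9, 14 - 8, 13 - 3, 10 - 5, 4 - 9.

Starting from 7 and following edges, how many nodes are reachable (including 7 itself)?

16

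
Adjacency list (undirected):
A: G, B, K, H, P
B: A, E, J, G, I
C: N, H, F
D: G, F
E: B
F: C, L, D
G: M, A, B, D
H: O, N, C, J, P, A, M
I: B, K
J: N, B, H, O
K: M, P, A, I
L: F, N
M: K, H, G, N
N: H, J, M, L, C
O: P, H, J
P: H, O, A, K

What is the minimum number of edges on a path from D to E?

3

Level 0: D
Level 1: F, G
Level 2: A, B, C, L, M
Level 3: E, H, I, J, K, N, P
Level 4: O
E first appears at level 3.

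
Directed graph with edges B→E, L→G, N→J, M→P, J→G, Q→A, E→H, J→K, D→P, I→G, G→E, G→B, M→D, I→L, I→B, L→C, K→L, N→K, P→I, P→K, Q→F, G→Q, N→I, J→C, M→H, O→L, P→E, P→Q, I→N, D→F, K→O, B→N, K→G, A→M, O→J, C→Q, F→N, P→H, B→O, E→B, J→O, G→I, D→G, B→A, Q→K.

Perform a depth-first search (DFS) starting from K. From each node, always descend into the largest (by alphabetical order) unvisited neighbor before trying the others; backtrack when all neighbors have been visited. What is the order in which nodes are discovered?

K, O, L, G, Q, F, N, J, C, I, B, E, H, A, M, P, D

Visit K
K → O
O → L
L → G
G → Q
Q → F
F → N
N → J
J → C
N → I
I → B
B → E
E → H
B → A
A → M
M → P
M → D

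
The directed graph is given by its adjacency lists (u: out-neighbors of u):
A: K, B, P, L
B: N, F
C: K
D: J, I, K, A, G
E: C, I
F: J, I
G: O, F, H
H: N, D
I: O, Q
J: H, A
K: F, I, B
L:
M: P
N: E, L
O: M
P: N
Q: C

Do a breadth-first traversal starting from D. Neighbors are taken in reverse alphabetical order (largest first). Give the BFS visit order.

D, K, J, I, G, A, F, B, H, Q, O, P, L, N, C, M, E

Visit D; enqueue K, J, I, G, A → queue [K, J, I, G, A]
Visit K; enqueue F, B → queue [J, I, G, A, F, B]
Visit J; enqueue H → queue [I, G, A, F, B, H]
Visit I; enqueue Q, O → queue [G, A, F, B, H, Q, O]
Visit G → queue [A, F, B, H, Q, O]
Visit A; enqueue P, L → queue [F, B, H, Q, O, P, L]
Visit F → queue [B, H, Q, O, P, L]
Visit B; enqueue N → queue [H, Q, O, P, L, N]
Visit H → queue [Q, O, P, L, N]
Visit Q; enqueue C → queue [O, P, L, N, C]
Visit O; enqueue M → queue [P, L, N, C, M]
Visit P → queue [L, N, C, M]
Visit L → queue [N, C, M]
Visit N; enqueue E → queue [C, M, E]
Visit C → queue [M, E]
Visit M → queue [E]
Visit E → queue []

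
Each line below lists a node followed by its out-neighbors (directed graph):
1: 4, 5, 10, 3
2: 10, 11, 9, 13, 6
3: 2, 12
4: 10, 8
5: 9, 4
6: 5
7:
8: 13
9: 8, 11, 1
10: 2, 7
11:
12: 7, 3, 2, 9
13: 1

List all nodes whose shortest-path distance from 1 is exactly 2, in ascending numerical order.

2, 7, 8, 9, 12

Level 0: 1
Level 1: 3, 4, 5, 10
Level 2: 2, 7, 8, 9, 12
Level 3: 6, 11, 13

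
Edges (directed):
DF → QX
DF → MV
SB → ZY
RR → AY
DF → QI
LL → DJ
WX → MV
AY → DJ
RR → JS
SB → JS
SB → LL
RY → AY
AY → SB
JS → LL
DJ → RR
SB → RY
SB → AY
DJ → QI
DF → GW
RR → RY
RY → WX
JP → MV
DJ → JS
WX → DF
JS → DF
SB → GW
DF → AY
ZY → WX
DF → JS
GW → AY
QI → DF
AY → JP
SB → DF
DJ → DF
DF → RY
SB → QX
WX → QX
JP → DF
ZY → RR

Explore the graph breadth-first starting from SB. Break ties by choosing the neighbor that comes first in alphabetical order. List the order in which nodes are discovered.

SB -> AY -> DF -> GW -> JS -> LL -> QX -> RY -> ZY -> DJ -> JP -> MV -> QI -> WX -> RR

Visit SB; enqueue AY, DF, GW, JS, LL, QX, RY, ZY → queue [AY, DF, GW, JS, LL, QX, RY, ZY]
Visit AY; enqueue DJ, JP → queue [DF, GW, JS, LL, QX, RY, ZY, DJ, JP]
Visit DF; enqueue MV, QI → queue [GW, JS, LL, QX, RY, ZY, DJ, JP, MV, QI]
Visit GW → queue [JS, LL, QX, RY, ZY, DJ, JP, MV, QI]
Visit JS → queue [LL, QX, RY, ZY, DJ, JP, MV, QI]
Visit LL → queue [QX, RY, ZY, DJ, JP, MV, QI]
Visit QX → queue [RY, ZY, DJ, JP, MV, QI]
Visit RY; enqueue WX → queue [ZY, DJ, JP, MV, QI, WX]
Visit ZY; enqueue RR → queue [DJ, JP, MV, QI, WX, RR]
Visit DJ → queue [JP, MV, QI, WX, RR]
Visit JP → queue [MV, QI, WX, RR]
Visit MV → queue [QI, WX, RR]
Visit QI → queue [WX, RR]
Visit WX → queue [RR]
Visit RR → queue []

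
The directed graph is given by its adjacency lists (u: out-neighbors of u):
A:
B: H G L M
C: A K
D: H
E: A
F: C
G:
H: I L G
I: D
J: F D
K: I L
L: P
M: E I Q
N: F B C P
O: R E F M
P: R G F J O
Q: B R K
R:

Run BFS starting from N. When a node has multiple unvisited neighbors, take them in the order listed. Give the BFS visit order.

N, F, B, C, P, H, G, L, M, A, K, R, J, O, I, E, Q, D

Visit N; enqueue F, B, C, P → queue [F, B, C, P]
Visit F → queue [B, C, P]
Visit B; enqueue H, G, L, M → queue [C, P, H, G, L, M]
Visit C; enqueue A, K → queue [P, H, G, L, M, A, K]
Visit P; enqueue R, J, O → queue [H, G, L, M, A, K, R, J, O]
Visit H; enqueue I → queue [G, L, M, A, K, R, J, O, I]
Visit G → queue [L, M, A, K, R, J, O, I]
Visit L → queue [M, A, K, R, J, O, I]
Visit M; enqueue E, Q → queue [A, K, R, J, O, I, E, Q]
Visit A → queue [K, R, J, O, I, E, Q]
Visit K → queue [R, J, O, I, E, Q]
Visit R → queue [J, O, I, E, Q]
Visit J; enqueue D → queue [O, I, E, Q, D]
Visit O → queue [I, E, Q, D]
Visit I → queue [E, Q, D]
Visit E → queue [Q, D]
Visit Q → queue [D]
Visit D → queue []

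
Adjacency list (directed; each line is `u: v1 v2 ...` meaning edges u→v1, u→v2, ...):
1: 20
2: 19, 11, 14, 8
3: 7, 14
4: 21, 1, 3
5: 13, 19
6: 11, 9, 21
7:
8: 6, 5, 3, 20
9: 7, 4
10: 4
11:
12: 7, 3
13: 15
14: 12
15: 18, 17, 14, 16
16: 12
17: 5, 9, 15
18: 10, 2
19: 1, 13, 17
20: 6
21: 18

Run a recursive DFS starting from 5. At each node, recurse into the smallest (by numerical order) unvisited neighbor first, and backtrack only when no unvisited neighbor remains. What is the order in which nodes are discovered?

5 -> 13 -> 15 -> 14 -> 12 -> 3 -> 7 -> 16 -> 17 -> 9 -> 4 -> 1 -> 20 -> 6 -> 11 -> 21 -> 18 -> 2 -> 8 -> 19 -> 10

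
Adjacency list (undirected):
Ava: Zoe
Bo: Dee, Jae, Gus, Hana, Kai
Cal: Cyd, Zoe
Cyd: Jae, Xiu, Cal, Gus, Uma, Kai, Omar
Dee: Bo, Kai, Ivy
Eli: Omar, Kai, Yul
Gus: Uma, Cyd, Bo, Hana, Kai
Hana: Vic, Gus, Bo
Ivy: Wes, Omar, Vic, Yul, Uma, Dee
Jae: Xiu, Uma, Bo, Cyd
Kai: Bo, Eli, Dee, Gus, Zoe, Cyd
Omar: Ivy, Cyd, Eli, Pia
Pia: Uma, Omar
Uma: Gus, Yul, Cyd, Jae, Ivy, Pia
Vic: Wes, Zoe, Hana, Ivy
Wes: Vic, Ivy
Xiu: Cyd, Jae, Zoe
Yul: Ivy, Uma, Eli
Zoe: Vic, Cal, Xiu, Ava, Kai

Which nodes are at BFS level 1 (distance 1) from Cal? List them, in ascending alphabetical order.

Level 0: Cal
Level 1: Cyd, Zoe
Level 2: Ava, Gus, Jae, Kai, Omar, Uma, Vic, Xiu
Level 3: Bo, Dee, Eli, Hana, Ivy, Pia, Wes, Yul

Cyd, Zoe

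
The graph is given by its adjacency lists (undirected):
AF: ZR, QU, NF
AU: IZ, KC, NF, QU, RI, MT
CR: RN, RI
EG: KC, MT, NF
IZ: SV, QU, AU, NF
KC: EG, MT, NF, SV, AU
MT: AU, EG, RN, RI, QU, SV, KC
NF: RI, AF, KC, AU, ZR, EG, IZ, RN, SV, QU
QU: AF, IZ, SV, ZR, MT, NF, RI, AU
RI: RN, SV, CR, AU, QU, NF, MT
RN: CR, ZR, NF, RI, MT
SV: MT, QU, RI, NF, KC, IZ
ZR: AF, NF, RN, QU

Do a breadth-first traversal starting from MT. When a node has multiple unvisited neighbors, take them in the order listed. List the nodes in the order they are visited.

Visit MT; enqueue AU, EG, RN, RI, QU, SV, KC → queue [AU, EG, RN, RI, QU, SV, KC]
Visit AU; enqueue IZ, NF → queue [EG, RN, RI, QU, SV, KC, IZ, NF]
Visit EG → queue [RN, RI, QU, SV, KC, IZ, NF]
Visit RN; enqueue CR, ZR → queue [RI, QU, SV, KC, IZ, NF, CR, ZR]
Visit RI → queue [QU, SV, KC, IZ, NF, CR, ZR]
Visit QU; enqueue AF → queue [SV, KC, IZ, NF, CR, ZR, AF]
Visit SV → queue [KC, IZ, NF, CR, ZR, AF]
Visit KC → queue [IZ, NF, CR, ZR, AF]
Visit IZ → queue [NF, CR, ZR, AF]
Visit NF → queue [CR, ZR, AF]
Visit CR → queue [ZR, AF]
Visit ZR → queue [AF]
Visit AF → queue []

MT AU EG RN RI QU SV KC IZ NF CR ZR AF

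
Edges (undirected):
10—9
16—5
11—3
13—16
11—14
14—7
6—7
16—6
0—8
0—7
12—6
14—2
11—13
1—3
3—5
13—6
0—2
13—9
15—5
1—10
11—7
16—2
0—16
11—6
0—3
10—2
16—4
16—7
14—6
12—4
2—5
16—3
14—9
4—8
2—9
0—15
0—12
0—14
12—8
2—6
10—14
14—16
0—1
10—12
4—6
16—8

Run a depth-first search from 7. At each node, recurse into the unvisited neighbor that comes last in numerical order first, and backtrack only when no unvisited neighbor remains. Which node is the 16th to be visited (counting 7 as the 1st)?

Visit 7
7 → 16
16 → 14
14 → 11
11 → 13
13 → 9
9 → 10
10 → 12
12 → 8
8 → 4
4 → 6
6 → 2
2 → 5
5 → 15
15 → 0
0 → 3
3 → 1

Visit order: 7, 16, 14, 11, 13, 9, 10, 12, 8, 4, 6, 2, 5, 15, 0, 3, 1

3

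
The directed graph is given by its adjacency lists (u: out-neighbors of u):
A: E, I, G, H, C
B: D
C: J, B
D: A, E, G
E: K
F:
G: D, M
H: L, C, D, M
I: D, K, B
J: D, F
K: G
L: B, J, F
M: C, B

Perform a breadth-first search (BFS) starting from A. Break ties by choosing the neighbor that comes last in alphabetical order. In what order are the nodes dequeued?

A, I, H, G, E, C, K, D, B, M, L, J, F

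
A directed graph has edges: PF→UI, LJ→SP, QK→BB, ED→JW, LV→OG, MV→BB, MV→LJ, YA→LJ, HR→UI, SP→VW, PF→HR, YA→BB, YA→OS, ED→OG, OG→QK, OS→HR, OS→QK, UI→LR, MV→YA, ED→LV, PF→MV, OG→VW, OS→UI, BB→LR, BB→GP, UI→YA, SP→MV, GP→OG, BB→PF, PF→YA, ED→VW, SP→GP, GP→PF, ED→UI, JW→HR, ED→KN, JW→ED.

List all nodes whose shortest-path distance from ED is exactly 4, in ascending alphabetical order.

GP, PF, SP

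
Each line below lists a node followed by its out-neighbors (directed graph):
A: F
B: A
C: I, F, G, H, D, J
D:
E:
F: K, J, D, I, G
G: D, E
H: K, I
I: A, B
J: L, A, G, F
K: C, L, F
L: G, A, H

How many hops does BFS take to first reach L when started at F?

2

Level 0: F
Level 1: D, G, I, J, K
Level 2: A, B, C, E, L
Level 3: H
L first appears at level 2.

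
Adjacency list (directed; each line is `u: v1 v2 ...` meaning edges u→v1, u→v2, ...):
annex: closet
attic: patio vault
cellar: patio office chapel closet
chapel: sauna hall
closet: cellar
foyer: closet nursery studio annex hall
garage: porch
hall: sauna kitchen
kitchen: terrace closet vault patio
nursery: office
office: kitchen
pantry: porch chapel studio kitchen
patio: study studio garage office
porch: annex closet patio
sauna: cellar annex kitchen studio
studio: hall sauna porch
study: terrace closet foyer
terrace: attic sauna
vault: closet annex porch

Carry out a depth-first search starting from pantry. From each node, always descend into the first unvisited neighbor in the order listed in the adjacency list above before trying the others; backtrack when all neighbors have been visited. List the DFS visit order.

Visit pantry
pantry → porch
porch → annex
annex → closet
closet → cellar
cellar → patio
patio → study
study → terrace
terrace → attic
attic → vault
terrace → sauna
sauna → kitchen
sauna → studio
studio → hall
study → foyer
foyer → nursery
nursery → office
patio → garage
cellar → chapel

pantry, porch, annex, closet, cellar, patio, study, terrace, attic, vault, sauna, kitchen, studio, hall, foyer, nursery, office, garage, chapel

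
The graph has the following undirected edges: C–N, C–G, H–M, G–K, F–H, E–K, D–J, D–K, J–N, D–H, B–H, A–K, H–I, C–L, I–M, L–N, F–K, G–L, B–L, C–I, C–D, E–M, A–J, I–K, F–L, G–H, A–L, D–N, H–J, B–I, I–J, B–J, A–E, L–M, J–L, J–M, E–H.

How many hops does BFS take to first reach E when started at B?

2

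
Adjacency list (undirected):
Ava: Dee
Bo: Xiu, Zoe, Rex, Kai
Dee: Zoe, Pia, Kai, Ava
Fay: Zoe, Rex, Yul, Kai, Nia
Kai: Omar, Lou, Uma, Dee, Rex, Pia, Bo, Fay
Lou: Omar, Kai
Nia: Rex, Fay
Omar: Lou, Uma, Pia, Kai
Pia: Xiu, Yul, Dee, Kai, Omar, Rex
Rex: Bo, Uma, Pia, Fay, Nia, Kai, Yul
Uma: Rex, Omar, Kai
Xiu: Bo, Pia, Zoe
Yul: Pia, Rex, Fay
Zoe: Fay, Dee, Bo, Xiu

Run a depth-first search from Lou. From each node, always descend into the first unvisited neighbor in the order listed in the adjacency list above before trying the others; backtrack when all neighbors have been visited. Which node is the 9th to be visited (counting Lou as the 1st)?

Fay

Visit Lou
Lou → Omar
Omar → Uma
Uma → Rex
Rex → Bo
Bo → Xiu
Xiu → Pia
Pia → Yul
Yul → Fay
Fay → Zoe
Zoe → Dee
Dee → Kai
Dee → Ava
Fay → Nia

Visit order: Lou, Omar, Uma, Rex, Bo, Xiu, Pia, Yul, Fay, Zoe, Dee, Kai, Ava, Nia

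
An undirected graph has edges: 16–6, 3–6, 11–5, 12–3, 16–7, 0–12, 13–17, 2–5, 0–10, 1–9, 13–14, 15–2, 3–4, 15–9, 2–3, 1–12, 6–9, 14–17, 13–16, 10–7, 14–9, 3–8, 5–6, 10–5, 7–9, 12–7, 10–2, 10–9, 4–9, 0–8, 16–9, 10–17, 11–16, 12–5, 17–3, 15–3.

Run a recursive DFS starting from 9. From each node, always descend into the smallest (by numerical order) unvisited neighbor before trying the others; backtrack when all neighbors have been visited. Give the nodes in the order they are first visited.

9, 1, 12, 0, 8, 3, 2, 5, 6, 16, 7, 10, 17, 13, 14, 11, 15, 4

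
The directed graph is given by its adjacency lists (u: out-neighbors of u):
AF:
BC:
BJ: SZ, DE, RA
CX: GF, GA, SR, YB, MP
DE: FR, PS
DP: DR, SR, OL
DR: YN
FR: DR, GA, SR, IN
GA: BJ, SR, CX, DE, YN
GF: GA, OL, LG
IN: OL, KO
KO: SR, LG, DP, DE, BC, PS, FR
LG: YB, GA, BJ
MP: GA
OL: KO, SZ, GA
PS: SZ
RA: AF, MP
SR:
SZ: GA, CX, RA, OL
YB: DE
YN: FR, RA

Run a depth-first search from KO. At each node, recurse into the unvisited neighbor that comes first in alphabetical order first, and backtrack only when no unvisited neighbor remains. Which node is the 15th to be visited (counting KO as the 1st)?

LG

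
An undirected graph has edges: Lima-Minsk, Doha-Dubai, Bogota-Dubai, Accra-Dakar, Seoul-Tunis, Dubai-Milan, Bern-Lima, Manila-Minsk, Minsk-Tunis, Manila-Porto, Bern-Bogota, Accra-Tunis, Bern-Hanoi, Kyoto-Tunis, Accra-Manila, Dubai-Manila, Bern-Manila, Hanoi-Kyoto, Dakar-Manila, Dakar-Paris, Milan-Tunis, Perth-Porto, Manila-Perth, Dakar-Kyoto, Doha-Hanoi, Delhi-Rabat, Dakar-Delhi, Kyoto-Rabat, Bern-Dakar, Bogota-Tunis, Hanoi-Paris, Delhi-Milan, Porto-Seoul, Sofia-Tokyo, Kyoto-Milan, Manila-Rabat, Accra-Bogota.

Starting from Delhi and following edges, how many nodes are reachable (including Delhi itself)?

19

BFS from Delhi visits: Delhi, Dakar, Milan, Rabat, Accra, Bern, Kyoto, Manila, Paris, Dubai, Tunis, Bogota, Hanoi, Lima, Minsk, Perth, Porto, Doha, Seoul
Reachable nodes: 19 of 21 total.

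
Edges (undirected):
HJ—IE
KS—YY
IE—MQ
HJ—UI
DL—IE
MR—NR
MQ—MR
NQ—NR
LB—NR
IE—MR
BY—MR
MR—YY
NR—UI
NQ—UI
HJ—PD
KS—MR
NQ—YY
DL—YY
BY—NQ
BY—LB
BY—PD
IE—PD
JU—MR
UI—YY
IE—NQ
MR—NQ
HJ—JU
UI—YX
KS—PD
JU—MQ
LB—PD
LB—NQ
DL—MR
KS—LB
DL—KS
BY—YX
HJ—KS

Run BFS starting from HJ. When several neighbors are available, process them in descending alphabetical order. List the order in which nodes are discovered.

HJ → UI → PD → KS → JU → IE → YY → YX → NR → NQ → LB → BY → MR → DL → MQ

Visit HJ; enqueue UI, PD, KS, JU, IE → queue [UI, PD, KS, JU, IE]
Visit UI; enqueue YY, YX, NR, NQ → queue [PD, KS, JU, IE, YY, YX, NR, NQ]
Visit PD; enqueue LB, BY → queue [KS, JU, IE, YY, YX, NR, NQ, LB, BY]
Visit KS; enqueue MR, DL → queue [JU, IE, YY, YX, NR, NQ, LB, BY, MR, DL]
Visit JU; enqueue MQ → queue [IE, YY, YX, NR, NQ, LB, BY, MR, DL, MQ]
Visit IE → queue [YY, YX, NR, NQ, LB, BY, MR, DL, MQ]
Visit YY → queue [YX, NR, NQ, LB, BY, MR, DL, MQ]
Visit YX → queue [NR, NQ, LB, BY, MR, DL, MQ]
Visit NR → queue [NQ, LB, BY, MR, DL, MQ]
Visit NQ → queue [LB, BY, MR, DL, MQ]
Visit LB → queue [BY, MR, DL, MQ]
Visit BY → queue [MR, DL, MQ]
Visit MR → queue [DL, MQ]
Visit DL → queue [MQ]
Visit MQ → queue []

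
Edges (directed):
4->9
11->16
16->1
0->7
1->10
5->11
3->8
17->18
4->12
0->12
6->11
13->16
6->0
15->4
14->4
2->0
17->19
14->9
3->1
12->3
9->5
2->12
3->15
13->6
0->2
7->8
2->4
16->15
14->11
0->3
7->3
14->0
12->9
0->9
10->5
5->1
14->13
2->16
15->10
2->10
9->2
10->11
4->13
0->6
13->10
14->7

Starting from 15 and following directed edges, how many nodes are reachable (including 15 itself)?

BFS from 15 visits: 15, 4, 10, 9, 12, 13, 5, 11, 2, 3, 6, 16, 1, 0, 8, 7
Reachable nodes: 16 of 20 total.

16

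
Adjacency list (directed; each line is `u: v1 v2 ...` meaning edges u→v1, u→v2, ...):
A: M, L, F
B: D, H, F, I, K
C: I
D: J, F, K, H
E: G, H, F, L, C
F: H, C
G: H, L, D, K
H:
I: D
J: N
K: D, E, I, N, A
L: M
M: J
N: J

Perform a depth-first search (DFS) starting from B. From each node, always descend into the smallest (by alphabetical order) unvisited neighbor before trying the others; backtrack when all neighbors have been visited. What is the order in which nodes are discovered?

Visit B
B → D
D → F
F → C
C → I
F → H
D → J
J → N
D → K
K → A
A → L
L → M
K → E
E → G

B -> D -> F -> C -> I -> H -> J -> N -> K -> A -> L -> M -> E -> G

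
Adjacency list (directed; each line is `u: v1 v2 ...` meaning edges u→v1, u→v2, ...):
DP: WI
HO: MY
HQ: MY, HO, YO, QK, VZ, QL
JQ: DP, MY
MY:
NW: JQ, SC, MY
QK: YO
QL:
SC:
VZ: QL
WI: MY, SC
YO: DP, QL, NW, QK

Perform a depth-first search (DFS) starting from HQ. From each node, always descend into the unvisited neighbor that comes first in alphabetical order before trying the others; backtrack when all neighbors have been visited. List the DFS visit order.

Visit HQ
HQ → HO
HO → MY
HQ → QK
QK → YO
YO → DP
DP → WI
WI → SC
YO → NW
NW → JQ
YO → QL
HQ → VZ

HQ HO MY QK YO DP WI SC NW JQ QL VZ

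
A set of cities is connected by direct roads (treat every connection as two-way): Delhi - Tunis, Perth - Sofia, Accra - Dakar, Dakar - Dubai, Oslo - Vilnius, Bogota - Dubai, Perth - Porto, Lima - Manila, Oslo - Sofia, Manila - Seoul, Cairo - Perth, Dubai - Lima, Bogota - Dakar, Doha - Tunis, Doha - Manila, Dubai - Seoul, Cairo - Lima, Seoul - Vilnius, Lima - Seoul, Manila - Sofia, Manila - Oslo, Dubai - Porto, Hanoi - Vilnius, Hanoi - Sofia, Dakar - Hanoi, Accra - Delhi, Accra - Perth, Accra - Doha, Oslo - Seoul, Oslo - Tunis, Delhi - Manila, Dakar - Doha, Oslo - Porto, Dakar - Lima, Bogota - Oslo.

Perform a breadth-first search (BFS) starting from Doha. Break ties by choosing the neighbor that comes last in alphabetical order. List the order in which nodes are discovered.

Visit Doha; enqueue Tunis, Manila, Dakar, Accra → queue [Tunis, Manila, Dakar, Accra]
Visit Tunis; enqueue Oslo, Delhi → queue [Manila, Dakar, Accra, Oslo, Delhi]
Visit Manila; enqueue Sofia, Seoul, Lima → queue [Dakar, Accra, Oslo, Delhi, Sofia, Seoul, Lima]
Visit Dakar; enqueue Hanoi, Dubai, Bogota → queue [Accra, Oslo, Delhi, Sofia, Seoul, Lima, Hanoi, Dubai, Bogota]
Visit Accra; enqueue Perth → queue [Oslo, Delhi, Sofia, Seoul, Lima, Hanoi, Dubai, Bogota, Perth]
Visit Oslo; enqueue Vilnius, Porto → queue [Delhi, Sofia, Seoul, Lima, Hanoi, Dubai, Bogota, Perth, Vilnius, Porto]
Visit Delhi → queue [Sofia, Seoul, Lima, Hanoi, Dubai, Bogota, Perth, Vilnius, Porto]
Visit Sofia → queue [Seoul, Lima, Hanoi, Dubai, Bogota, Perth, Vilnius, Porto]
Visit Seoul → queue [Lima, Hanoi, Dubai, Bogota, Perth, Vilnius, Porto]
Visit Lima; enqueue Cairo → queue [Hanoi, Dubai, Bogota, Perth, Vilnius, Porto, Cairo]
Visit Hanoi → queue [Dubai, Bogota, Perth, Vilnius, Porto, Cairo]
Visit Dubai → queue [Bogota, Perth, Vilnius, Porto, Cairo]
Visit Bogota → queue [Perth, Vilnius, Porto, Cairo]
Visit Perth → queue [Vilnius, Porto, Cairo]
Visit Vilnius → queue [Porto, Cairo]
Visit Porto → queue [Cairo]
Visit Cairo → queue []

Doha, Tunis, Manila, Dakar, Accra, Oslo, Delhi, Sofia, Seoul, Lima, Hanoi, Dubai, Bogota, Perth, Vilnius, Porto, Cairo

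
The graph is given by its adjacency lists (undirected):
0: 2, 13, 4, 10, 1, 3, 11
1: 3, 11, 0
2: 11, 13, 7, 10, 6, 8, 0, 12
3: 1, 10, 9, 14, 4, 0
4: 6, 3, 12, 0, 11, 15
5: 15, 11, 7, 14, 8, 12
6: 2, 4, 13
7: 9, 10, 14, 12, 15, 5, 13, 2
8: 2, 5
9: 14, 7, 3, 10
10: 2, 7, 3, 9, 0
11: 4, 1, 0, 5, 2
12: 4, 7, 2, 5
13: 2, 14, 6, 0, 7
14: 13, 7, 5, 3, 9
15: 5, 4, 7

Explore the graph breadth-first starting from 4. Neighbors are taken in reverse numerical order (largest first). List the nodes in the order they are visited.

4 -> 15 -> 12 -> 11 -> 6 -> 3 -> 0 -> 7 -> 5 -> 2 -> 1 -> 13 -> 14 -> 10 -> 9 -> 8

Visit 4; enqueue 15, 12, 11, 6, 3, 0 → queue [15, 12, 11, 6, 3, 0]
Visit 15; enqueue 7, 5 → queue [12, 11, 6, 3, 0, 7, 5]
Visit 12; enqueue 2 → queue [11, 6, 3, 0, 7, 5, 2]
Visit 11; enqueue 1 → queue [6, 3, 0, 7, 5, 2, 1]
Visit 6; enqueue 13 → queue [3, 0, 7, 5, 2, 1, 13]
Visit 3; enqueue 14, 10, 9 → queue [0, 7, 5, 2, 1, 13, 14, 10, 9]
Visit 0 → queue [7, 5, 2, 1, 13, 14, 10, 9]
Visit 7 → queue [5, 2, 1, 13, 14, 10, 9]
Visit 5; enqueue 8 → queue [2, 1, 13, 14, 10, 9, 8]
Visit 2 → queue [1, 13, 14, 10, 9, 8]
Visit 1 → queue [13, 14, 10, 9, 8]
Visit 13 → queue [14, 10, 9, 8]
Visit 14 → queue [10, 9, 8]
Visit 10 → queue [9, 8]
Visit 9 → queue [8]
Visit 8 → queue []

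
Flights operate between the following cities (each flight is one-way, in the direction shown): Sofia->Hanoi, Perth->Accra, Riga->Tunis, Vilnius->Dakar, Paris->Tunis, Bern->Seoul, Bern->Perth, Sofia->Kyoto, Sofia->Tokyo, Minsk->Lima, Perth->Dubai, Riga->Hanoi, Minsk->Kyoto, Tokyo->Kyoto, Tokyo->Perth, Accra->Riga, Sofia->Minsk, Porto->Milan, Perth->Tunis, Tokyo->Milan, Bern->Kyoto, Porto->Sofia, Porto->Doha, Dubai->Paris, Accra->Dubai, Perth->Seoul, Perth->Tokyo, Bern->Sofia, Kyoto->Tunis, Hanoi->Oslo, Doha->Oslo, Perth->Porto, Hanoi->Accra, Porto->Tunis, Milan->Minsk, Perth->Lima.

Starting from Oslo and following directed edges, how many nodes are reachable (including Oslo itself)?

BFS from Oslo visits: Oslo
Reachable nodes: 1 of 20 total.

1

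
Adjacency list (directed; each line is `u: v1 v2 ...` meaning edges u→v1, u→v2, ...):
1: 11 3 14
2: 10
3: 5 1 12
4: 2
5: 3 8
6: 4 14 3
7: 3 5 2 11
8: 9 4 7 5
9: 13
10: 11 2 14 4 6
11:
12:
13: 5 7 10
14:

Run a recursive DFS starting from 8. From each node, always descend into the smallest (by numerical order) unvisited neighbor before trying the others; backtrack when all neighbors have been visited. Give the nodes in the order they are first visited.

8, 4, 2, 10, 6, 3, 1, 11, 14, 5, 12, 7, 9, 13

Visit 8
8 → 4
4 → 2
2 → 10
10 → 6
6 → 3
3 → 1
1 → 11
1 → 14
3 → 5
3 → 12
8 → 7
8 → 9
9 → 13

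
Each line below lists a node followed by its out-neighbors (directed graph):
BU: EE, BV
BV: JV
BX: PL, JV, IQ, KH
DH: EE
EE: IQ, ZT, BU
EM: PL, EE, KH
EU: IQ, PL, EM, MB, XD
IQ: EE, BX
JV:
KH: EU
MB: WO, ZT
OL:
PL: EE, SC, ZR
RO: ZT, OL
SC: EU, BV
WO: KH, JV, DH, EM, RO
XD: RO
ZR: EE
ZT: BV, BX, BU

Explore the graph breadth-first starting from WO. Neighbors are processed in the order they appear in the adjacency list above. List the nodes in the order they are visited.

Visit WO; enqueue KH, JV, DH, EM, RO → queue [KH, JV, DH, EM, RO]
Visit KH; enqueue EU → queue [JV, DH, EM, RO, EU]
Visit JV → queue [DH, EM, RO, EU]
Visit DH; enqueue EE → queue [EM, RO, EU, EE]
Visit EM; enqueue PL → queue [RO, EU, EE, PL]
Visit RO; enqueue ZT, OL → queue [EU, EE, PL, ZT, OL]
Visit EU; enqueue IQ, MB, XD → queue [EE, PL, ZT, OL, IQ, MB, XD]
Visit EE; enqueue BU → queue [PL, ZT, OL, IQ, MB, XD, BU]
Visit PL; enqueue SC, ZR → queue [ZT, OL, IQ, MB, XD, BU, SC, ZR]
Visit ZT; enqueue BV, BX → queue [OL, IQ, MB, XD, BU, SC, ZR, BV, BX]
Visit OL → queue [IQ, MB, XD, BU, SC, ZR, BV, BX]
Visit IQ → queue [MB, XD, BU, SC, ZR, BV, BX]
Visit MB → queue [XD, BU, SC, ZR, BV, BX]
Visit XD → queue [BU, SC, ZR, BV, BX]
Visit BU → queue [SC, ZR, BV, BX]
Visit SC → queue [ZR, BV, BX]
Visit ZR → queue [BV, BX]
Visit BV → queue [BX]
Visit BX → queue []

WO → KH → JV → DH → EM → RO → EU → EE → PL → ZT → OL → IQ → MB → XD → BU → SC → ZR → BV → BX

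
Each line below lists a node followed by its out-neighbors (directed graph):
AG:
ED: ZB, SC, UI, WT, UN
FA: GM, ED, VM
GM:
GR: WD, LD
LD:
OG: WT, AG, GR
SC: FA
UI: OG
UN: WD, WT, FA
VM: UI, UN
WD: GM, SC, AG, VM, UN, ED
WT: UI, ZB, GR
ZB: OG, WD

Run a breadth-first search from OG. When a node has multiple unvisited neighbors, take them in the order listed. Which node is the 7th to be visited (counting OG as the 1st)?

Visit OG; enqueue WT, AG, GR → queue [WT, AG, GR]
Visit WT; enqueue UI, ZB → queue [AG, GR, UI, ZB]
Visit AG → queue [GR, UI, ZB]
Visit GR; enqueue WD, LD → queue [UI, ZB, WD, LD]
Visit UI → queue [ZB, WD, LD]
Visit ZB → queue [WD, LD]
Visit WD; enqueue GM, SC, VM, UN, ED → queue [LD, GM, SC, VM, UN, ED]
Visit LD → queue [GM, SC, VM, UN, ED]
Visit GM → queue [SC, VM, UN, ED]
Visit SC; enqueue FA → queue [VM, UN, ED, FA]
Visit VM → queue [UN, ED, FA]
Visit UN → queue [ED, FA]
Visit ED → queue [FA]
Visit FA → queue []

Visit order: OG, WT, AG, GR, UI, ZB, WD, LD, GM, SC, VM, UN, ED, FA

WD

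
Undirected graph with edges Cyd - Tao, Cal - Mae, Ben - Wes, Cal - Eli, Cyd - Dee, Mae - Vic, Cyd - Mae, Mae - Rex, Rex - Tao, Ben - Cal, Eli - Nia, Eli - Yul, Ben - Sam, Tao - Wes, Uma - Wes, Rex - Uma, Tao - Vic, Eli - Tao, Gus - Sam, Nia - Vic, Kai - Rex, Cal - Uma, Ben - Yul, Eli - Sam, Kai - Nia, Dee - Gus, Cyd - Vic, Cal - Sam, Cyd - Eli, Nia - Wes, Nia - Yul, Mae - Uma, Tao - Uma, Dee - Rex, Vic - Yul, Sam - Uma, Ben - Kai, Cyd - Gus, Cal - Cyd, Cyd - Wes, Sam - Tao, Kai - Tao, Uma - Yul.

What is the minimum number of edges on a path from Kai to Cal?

2

Level 0: Kai
Level 1: Ben, Nia, Rex, Tao
Level 2: Cal, Cyd, Dee, Eli, Mae, Sam, Uma, Vic, Wes, Yul
Level 3: Gus
Cal first appears at level 2.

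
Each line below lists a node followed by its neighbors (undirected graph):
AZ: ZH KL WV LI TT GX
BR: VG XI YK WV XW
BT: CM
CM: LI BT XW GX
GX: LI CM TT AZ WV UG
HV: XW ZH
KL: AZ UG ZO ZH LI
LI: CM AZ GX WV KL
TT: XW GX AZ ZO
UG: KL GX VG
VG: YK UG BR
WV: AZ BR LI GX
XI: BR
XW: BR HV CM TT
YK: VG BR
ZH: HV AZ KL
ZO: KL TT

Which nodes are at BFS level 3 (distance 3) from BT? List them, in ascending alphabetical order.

Level 0: BT
Level 1: CM
Level 2: GX, LI, XW
Level 3: AZ, BR, HV, KL, TT, UG, WV
Level 4: VG, XI, YK, ZH, ZO

AZ, BR, HV, KL, TT, UG, WV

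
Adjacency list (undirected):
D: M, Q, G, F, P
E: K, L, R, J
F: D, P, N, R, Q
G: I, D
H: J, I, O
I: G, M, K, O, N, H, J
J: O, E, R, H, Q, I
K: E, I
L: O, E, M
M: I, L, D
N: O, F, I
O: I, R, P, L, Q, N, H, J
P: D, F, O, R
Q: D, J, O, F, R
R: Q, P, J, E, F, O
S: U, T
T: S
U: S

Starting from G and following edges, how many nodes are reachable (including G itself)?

BFS from G visits: G, I, D, M, K, O, N, H, J, Q, F, P, L, E, R
Reachable nodes: 15 of 18 total.

15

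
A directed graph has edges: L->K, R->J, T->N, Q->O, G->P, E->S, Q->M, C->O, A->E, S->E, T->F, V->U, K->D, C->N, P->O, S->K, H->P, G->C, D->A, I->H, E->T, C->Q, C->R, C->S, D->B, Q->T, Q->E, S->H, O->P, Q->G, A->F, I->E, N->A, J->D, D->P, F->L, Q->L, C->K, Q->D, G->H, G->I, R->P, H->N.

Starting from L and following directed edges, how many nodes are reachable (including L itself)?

BFS from L visits: L, K, D, A, B, P, E, F, O, S, T, H, N
Reachable nodes: 13 of 22 total.

13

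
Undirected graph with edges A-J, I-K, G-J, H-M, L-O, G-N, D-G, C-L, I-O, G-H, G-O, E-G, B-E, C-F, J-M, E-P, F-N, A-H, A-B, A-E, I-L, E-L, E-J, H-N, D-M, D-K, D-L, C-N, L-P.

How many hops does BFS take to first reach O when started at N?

2

Level 0: N
Level 1: C, F, G, H
Level 2: A, D, E, J, L, M, O
Level 3: B, I, K, P
O first appears at level 2.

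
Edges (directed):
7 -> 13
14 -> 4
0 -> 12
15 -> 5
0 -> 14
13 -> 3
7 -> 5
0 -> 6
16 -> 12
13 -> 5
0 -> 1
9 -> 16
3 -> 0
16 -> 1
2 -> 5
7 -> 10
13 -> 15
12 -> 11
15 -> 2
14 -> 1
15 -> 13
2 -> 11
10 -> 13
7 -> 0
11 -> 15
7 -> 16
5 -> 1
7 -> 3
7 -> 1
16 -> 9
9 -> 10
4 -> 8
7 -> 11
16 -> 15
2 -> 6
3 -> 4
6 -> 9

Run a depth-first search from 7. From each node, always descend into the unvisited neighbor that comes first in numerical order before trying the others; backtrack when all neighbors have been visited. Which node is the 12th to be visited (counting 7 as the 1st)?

15

Visit 7
7 → 0
0 → 1
0 → 6
6 → 9
9 → 10
10 → 13
13 → 3
3 → 4
4 → 8
13 → 5
13 → 15
15 → 2
2 → 11
9 → 16
16 → 12
0 → 14

Visit order: 7, 0, 1, 6, 9, 10, 13, 3, 4, 8, 5, 15, 2, 11, 16, 12, 14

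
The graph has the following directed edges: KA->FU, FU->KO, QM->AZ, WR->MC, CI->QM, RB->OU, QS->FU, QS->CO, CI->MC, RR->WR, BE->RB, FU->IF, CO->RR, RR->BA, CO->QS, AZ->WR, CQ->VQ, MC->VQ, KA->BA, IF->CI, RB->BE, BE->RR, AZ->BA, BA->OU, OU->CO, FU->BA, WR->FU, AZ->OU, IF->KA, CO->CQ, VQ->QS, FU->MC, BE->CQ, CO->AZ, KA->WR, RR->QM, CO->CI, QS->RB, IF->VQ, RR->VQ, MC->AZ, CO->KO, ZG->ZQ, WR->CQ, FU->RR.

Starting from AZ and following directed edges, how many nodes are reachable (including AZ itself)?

18

BFS from AZ visits: AZ, BA, OU, WR, CO, CQ, FU, MC, CI, KO, QS, RR, VQ, IF, QM, RB, KA, BE
Reachable nodes: 18 of 20 total.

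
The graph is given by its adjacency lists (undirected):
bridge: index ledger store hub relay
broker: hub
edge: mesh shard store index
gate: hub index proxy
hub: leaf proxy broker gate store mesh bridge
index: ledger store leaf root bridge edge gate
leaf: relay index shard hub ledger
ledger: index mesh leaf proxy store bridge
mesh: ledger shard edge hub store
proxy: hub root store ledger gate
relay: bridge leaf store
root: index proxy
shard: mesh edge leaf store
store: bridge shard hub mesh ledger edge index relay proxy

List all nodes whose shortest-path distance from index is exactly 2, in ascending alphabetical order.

Level 0: index
Level 1: bridge, edge, gate, leaf, ledger, root, store
Level 2: hub, mesh, proxy, relay, shard
Level 3: broker

hub, mesh, proxy, relay, shard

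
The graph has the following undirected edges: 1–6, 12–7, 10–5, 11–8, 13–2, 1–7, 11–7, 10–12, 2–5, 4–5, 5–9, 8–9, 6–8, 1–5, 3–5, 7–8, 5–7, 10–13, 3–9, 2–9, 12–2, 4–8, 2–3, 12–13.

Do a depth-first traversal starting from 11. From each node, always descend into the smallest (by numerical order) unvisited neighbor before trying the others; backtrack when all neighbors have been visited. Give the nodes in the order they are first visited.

11 -> 7 -> 1 -> 5 -> 2 -> 3 -> 9 -> 8 -> 4 -> 6 -> 12 -> 10 -> 13

Visit 11
11 → 7
7 → 1
1 → 5
5 → 2
2 → 3
3 → 9
9 → 8
8 → 4
8 → 6
2 → 12
12 → 10
10 → 13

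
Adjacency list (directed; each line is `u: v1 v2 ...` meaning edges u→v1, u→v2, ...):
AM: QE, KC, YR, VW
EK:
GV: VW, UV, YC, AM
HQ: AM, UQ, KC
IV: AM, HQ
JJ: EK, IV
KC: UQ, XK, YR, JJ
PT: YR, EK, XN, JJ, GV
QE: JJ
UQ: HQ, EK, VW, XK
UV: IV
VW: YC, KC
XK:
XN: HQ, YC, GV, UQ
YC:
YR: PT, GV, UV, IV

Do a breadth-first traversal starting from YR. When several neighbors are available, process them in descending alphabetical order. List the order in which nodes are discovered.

YR → UV → PT → IV → GV → XN → JJ → EK → HQ → AM → YC → VW → UQ → KC → QE → XK

Visit YR; enqueue UV, PT, IV, GV → queue [UV, PT, IV, GV]
Visit UV → queue [PT, IV, GV]
Visit PT; enqueue XN, JJ, EK → queue [IV, GV, XN, JJ, EK]
Visit IV; enqueue HQ, AM → queue [GV, XN, JJ, EK, HQ, AM]
Visit GV; enqueue YC, VW → queue [XN, JJ, EK, HQ, AM, YC, VW]
Visit XN; enqueue UQ → queue [JJ, EK, HQ, AM, YC, VW, UQ]
Visit JJ → queue [EK, HQ, AM, YC, VW, UQ]
Visit EK → queue [HQ, AM, YC, VW, UQ]
Visit HQ; enqueue KC → queue [AM, YC, VW, UQ, KC]
Visit AM; enqueue QE → queue [YC, VW, UQ, KC, QE]
Visit YC → queue [VW, UQ, KC, QE]
Visit VW → queue [UQ, KC, QE]
Visit UQ; enqueue XK → queue [KC, QE, XK]
Visit KC → queue [QE, XK]
Visit QE → queue [XK]
Visit XK → queue []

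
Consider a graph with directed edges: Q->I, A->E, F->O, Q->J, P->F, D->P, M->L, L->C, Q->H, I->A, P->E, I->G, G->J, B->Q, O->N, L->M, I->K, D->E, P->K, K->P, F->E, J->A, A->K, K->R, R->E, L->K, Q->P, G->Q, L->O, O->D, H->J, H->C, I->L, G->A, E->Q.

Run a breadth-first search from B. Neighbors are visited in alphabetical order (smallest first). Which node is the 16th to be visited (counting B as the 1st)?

Visit B; enqueue Q → queue [Q]
Visit Q; enqueue H, I, J, P → queue [H, I, J, P]
Visit H; enqueue C → queue [I, J, P, C]
Visit I; enqueue A, G, K, L → queue [J, P, C, A, G, K, L]
Visit J → queue [P, C, A, G, K, L]
Visit P; enqueue E, F → queue [C, A, G, K, L, E, F]
Visit C → queue [A, G, K, L, E, F]
Visit A → queue [G, K, L, E, F]
Visit G → queue [K, L, E, F]
Visit K; enqueue R → queue [L, E, F, R]
Visit L; enqueue M, O → queue [E, F, R, M, O]
Visit E → queue [F, R, M, O]
Visit F → queue [R, M, O]
Visit R → queue [M, O]
Visit M → queue [O]
Visit O; enqueue D, N → queue [D, N]
Visit D → queue [N]
Visit N → queue []

Visit order: B, Q, H, I, J, P, C, A, G, K, L, E, F, R, M, O, D, N

O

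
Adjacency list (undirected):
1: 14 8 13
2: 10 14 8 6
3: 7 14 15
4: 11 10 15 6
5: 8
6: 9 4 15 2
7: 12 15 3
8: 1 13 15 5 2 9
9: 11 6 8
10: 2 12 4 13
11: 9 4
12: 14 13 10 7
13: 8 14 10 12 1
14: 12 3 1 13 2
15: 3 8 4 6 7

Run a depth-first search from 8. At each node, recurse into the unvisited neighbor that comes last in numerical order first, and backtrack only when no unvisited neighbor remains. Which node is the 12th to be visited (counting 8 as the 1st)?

2

Visit 8
8 → 15
15 → 7
7 → 12
12 → 14
14 → 13
13 → 10
10 → 4
4 → 11
11 → 9
9 → 6
6 → 2
13 → 1
14 → 3
8 → 5

Visit order: 8, 15, 7, 12, 14, 13, 10, 4, 11, 9, 6, 2, 1, 3, 5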